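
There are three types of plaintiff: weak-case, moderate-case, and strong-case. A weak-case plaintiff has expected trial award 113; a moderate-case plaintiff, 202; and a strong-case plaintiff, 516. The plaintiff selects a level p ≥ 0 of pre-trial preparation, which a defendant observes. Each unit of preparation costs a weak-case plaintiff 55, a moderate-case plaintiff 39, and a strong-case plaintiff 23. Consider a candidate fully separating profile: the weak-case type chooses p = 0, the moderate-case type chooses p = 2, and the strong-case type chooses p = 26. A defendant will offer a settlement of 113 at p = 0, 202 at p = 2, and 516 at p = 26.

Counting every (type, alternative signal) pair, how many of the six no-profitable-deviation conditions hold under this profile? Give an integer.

Moderate-case (own payoff 202 − 39×2 = 124): to p=0 gives 113 → no gain ✓; to p=26 gives 516 − 39×26 = -498 → no gain ✓.
Strong-case (own payoff 516 − 23×26 = -82): to p=0 gives 113 → profitable ✗; to p=2 gives 202 − 23×2 = 156 → profitable ✗.
Weak-case (own payoff 113): to p=2 gives 202 − 55×2 = 92 → no gain ✓; to p=26 gives 516 − 55×26 = -914 → no gain ✓.
4 of the 6 constraints hold; not an equilibrium.

4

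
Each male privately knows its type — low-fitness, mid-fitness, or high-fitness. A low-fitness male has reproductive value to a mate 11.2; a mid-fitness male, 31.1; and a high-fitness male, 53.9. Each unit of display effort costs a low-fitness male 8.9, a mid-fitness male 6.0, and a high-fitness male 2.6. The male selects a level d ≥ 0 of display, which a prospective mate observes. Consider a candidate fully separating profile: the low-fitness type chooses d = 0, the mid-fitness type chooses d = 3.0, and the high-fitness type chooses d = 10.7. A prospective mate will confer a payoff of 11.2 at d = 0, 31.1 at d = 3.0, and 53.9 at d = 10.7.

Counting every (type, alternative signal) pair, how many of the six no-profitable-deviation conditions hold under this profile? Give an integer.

Low-fitness (own payoff 11.2): to d=3.0 gives 31.1 − 8.9×3.0 = 4.4 → no gain ✓; to d=10.7 gives 53.9 − 8.9×10.7 = -41.33 → no gain ✓.
High-fitness (own payoff 53.9 − 2.6×10.7 = 26.08): to d=0 gives 11.2 → no gain ✓; to d=3.0 gives 31.1 − 2.6×3.0 = 23.3 → no gain ✓.
Mid-fitness (own payoff 31.1 − 6.0×3.0 = 13.1): to d=0 gives 11.2 → no gain ✓; to d=10.7 gives 53.9 − 6.0×10.7 = -10.3 → no gain ✓.
6 of the 6 constraints hold; this profile is a separating equilibrium.

6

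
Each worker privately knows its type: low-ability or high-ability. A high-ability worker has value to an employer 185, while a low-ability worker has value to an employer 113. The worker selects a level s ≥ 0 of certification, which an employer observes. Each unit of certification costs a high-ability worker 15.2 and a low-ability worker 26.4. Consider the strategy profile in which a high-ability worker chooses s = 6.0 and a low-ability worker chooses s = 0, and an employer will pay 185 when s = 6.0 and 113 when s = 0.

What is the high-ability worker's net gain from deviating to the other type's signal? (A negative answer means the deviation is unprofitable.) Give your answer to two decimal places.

19.20

Playing s = 6.0 the high-ability worker receives 185 − 15.2 × 6.0 = 93.8.
Deviating to s = 0 yields 113 instead.
Gain from deviating: 113 − 93.8 = 19.20.
The gain is positive, so the high-ability type's incentive-compatibility constraint is violated — this profile is not a separating equilibrium.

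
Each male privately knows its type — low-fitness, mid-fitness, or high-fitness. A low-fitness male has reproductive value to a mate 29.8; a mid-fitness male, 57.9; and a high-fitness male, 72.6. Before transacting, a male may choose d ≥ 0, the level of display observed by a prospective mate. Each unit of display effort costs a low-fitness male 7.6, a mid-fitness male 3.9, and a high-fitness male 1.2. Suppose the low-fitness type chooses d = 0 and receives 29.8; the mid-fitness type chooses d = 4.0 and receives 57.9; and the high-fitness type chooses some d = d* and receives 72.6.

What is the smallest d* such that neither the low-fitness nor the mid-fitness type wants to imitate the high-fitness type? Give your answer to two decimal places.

7.77

Low-fitness type (on-path payoff 29.8) won't mimic when 29.8 ≥ 72.6 − 7.6·d*, i.e. d* ≥ 5.63.
Mid-fitness type (on-path payoff 57.9 − 3.9×4.0 = 42.3) won't mimic when 42.3 ≥ 72.6 − 3.9·d*, i.e. d* ≥ 7.77.
Both must hold, so d* = max(5.63, 7.77) = 7.77. The mid-fitness type's constraint binds.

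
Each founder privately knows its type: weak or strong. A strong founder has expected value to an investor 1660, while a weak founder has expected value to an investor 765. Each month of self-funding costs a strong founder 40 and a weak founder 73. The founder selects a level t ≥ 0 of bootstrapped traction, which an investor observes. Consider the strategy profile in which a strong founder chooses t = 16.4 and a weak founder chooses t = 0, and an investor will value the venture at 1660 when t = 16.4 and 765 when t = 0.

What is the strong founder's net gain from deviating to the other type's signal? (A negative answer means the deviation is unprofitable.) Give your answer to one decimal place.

-239.0

Playing t = 16.4 the strong founder receives 1660 − 40 × 16.4 = 1004.
Deviating to t = 0 yields 765 instead.
Gain from deviating: 765 − 1004 = -239.0.
The gain is negative, so the strong type's incentive-compatibility constraint is satisfied.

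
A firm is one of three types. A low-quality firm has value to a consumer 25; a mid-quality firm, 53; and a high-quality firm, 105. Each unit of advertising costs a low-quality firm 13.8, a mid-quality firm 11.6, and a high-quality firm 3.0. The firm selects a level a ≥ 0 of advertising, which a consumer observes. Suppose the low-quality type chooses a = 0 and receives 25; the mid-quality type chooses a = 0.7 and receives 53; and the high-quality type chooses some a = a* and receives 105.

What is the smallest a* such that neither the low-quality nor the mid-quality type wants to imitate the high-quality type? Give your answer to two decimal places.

Mid-quality type (on-path payoff 53 − 11.6×0.7 = 44.88) won't mimic when 44.88 ≥ 105 − 11.6·a*, i.e. a* ≥ 5.18.
Low-quality type (on-path payoff 25) won't mimic when 25 ≥ 105 − 13.8·a*, i.e. a* ≥ 5.80.
Both must hold, so a* = max(5.80, 5.18) = 5.80. The low-quality type's constraint binds.

5.80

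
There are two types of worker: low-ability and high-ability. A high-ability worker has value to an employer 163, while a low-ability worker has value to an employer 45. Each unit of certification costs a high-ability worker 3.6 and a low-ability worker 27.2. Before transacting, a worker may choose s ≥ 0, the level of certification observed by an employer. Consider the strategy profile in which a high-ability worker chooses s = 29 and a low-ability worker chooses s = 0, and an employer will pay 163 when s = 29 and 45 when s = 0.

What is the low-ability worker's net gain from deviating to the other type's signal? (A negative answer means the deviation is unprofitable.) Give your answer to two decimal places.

Playing s = 0 the low-ability worker receives 45.
Deviating to s = 29 brings payment 163 at cost 27.2 × 29 = 788.8, netting -625.8.
Gain from deviating: -625.8 − 45 = -670.80.
The gain is negative, so the low-ability type's incentive-compatibility constraint is satisfied.

-670.80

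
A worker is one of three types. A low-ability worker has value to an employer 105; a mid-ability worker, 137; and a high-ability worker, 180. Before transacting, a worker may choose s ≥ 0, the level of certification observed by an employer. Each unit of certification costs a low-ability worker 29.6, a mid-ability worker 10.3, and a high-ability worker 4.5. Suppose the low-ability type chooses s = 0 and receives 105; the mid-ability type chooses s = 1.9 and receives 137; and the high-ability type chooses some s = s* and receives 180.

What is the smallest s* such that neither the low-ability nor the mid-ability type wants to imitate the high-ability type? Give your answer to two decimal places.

Mid-ability type (on-path payoff 137 − 10.3×1.9 = 117.43) won't mimic when 117.43 ≥ 180 − 10.3·s*, i.e. s* ≥ 6.07.
Low-ability type (on-path payoff 105) won't mimic when 105 ≥ 180 − 29.6·s*, i.e. s* ≥ 2.53.
Both must hold, so s* = max(2.53, 6.07) = 6.07. The mid-ability type's constraint binds.

6.07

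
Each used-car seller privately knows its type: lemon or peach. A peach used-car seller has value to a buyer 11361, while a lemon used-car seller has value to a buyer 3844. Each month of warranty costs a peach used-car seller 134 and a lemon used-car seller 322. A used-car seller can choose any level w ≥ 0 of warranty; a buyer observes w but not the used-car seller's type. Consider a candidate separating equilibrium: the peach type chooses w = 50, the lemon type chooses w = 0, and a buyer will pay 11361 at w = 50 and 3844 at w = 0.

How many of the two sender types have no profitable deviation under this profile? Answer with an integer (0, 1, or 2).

2

Peach type: signal → 11361 − 134 × 50 = 4661; deviate to 0 → 3844. IC holds (4661 ≥ 3844).
Lemon type: stay at 0 → 3844; mimic → 11361 − 322 × 50 = -4739. IC holds (3844 ≥ -4739).
2 of 2 constraints hold, so this is a separating equilibrium.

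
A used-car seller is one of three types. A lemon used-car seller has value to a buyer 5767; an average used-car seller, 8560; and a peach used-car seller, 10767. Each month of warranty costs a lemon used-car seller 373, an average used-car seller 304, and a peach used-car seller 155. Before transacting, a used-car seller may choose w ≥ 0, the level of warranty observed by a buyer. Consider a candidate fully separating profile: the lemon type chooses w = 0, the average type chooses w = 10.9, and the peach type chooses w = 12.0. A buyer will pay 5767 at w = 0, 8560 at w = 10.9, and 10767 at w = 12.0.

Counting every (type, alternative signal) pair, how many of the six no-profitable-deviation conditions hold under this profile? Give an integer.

Lemon (own payoff 5767): to w=10.9 gives 8560 − 373×10.9 = 4494.3 → no gain ✓; to w=12.0 gives 10767 − 373×12.0 = 6291 → profitable ✗.
Peach (own payoff 10767 − 155×12.0 = 8907): to w=0 gives 5767 → no gain ✓; to w=10.9 gives 8560 − 155×10.9 = 6870.5 → no gain ✓.
Average (own payoff 8560 − 304×10.9 = 5246.4): to w=0 gives 5767 → profitable ✗; to w=12.0 gives 10767 − 304×12.0 = 7119 → profitable ✗.
3 of the 6 constraints hold; not an equilibrium.

3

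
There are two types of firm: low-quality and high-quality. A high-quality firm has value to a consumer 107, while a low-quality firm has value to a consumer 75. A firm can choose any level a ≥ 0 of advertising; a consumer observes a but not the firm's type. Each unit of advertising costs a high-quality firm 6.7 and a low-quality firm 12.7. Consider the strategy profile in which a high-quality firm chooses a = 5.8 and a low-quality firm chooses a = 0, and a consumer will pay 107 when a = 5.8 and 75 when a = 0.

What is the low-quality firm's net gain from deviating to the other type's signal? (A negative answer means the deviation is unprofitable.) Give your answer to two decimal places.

-41.66

Playing a = 0 the low-quality firm receives 75.
Deviating to a = 5.8 brings payment 107 at cost 12.7 × 5.8 = 73.66, netting 33.34.
Gain from deviating: 33.34 − 75 = -41.66.
The gain is negative, so the low-quality type's incentive-compatibility constraint is satisfied.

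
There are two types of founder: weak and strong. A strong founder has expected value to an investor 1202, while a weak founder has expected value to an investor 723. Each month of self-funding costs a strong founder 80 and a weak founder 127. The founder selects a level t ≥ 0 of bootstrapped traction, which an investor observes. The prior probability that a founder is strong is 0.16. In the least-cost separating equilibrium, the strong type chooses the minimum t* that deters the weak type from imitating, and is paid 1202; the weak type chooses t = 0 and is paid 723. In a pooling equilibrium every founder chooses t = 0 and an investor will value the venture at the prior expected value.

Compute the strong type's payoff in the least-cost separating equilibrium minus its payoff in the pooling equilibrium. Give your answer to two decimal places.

Least-cost separating signal: t* solves 723 = 1202 − 127·t*, so t* = (1202 − 723)/127 ≈ 3.7717.
Strong type's separating payoff: 1202 − 80 × t* = 1202 − 80 × (1202 − 723)/127 = 1202 − 38320/127 ≈ 900.2677.
Pooling payoff: 0.16 × 1202 + 0.84 × 723 = 799.64.
Difference: 900.2677 − 799.64 = 100.6277, i.e. 100.63 to two decimal places.
The strong type prefers to separate.

100.63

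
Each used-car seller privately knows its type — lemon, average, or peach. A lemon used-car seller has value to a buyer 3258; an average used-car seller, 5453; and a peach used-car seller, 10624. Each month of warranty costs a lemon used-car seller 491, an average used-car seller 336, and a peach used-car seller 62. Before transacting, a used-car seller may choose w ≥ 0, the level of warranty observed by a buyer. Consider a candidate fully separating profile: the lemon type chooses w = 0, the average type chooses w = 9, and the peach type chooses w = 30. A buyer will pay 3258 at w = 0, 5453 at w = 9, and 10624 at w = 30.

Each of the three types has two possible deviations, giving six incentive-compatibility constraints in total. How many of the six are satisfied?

Lemon (own payoff 3258): to w=9 gives 5453 − 491×9 = 1034 → no gain ✓; to w=30 gives 10624 − 491×30 = -4106 → no gain ✓.
Average (own payoff 5453 − 336×9 = 2429): to w=0 gives 3258 → profitable ✗; to w=30 gives 10624 − 336×30 = 544 → no gain ✓.
Peach (own payoff 10624 − 62×30 = 8764): to w=0 gives 3258 → no gain ✓; to w=9 gives 5453 − 62×9 = 4895 → no gain ✓.
5 of the 6 constraints hold; not an equilibrium.

5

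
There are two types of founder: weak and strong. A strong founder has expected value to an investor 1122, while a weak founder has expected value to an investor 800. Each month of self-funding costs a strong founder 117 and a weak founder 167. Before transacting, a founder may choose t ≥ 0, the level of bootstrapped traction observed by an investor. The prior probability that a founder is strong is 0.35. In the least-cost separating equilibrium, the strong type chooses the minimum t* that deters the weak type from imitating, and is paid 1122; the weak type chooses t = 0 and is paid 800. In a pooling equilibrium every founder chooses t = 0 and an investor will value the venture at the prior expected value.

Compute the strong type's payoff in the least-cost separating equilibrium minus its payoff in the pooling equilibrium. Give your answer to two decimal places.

Least-cost separating signal: t* solves 800 = 1122 − 167·t*, so t* = (1122 − 800)/167 ≈ 1.9281.
Strong type's separating payoff: 1122 − 117 × t* = 1122 − 117 × (1122 − 800)/167 = 1122 − 37674/167 ≈ 896.4072.
Pooling payoff: 0.35 × 1122 + 0.65 × 800 = 912.7.
Difference: 896.4072 − 912.7 = -16.2928, i.e. -16.29 to two decimal places.
The strong type would prefer the pooling outcome.

-16.29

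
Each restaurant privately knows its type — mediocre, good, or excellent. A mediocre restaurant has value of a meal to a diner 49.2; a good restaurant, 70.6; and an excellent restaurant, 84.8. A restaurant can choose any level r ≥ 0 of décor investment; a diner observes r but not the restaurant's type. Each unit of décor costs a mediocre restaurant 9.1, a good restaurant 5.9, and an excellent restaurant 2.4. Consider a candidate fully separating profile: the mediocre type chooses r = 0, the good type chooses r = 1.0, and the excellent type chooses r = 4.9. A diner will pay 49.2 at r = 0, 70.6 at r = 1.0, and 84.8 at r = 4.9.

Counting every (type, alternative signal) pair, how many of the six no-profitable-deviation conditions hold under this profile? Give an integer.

Good (own payoff 70.6 − 5.9×1.0 = 64.7): to r=0 gives 49.2 → no gain ✓; to r=4.9 gives 84.8 − 5.9×4.9 = 55.89 → no gain ✓.
Mediocre (own payoff 49.2): to r=1.0 gives 70.6 − 9.1×1.0 = 61.5 → profitable ✗; to r=4.9 gives 84.8 − 9.1×4.9 = 40.21 → no gain ✓.
Excellent (own payoff 84.8 − 2.4×4.9 = 73.04): to r=0 gives 49.2 → no gain ✓; to r=1.0 gives 70.6 − 2.4×1.0 = 68.2 → no gain ✓.
5 of the 6 constraints hold; not an equilibrium.

5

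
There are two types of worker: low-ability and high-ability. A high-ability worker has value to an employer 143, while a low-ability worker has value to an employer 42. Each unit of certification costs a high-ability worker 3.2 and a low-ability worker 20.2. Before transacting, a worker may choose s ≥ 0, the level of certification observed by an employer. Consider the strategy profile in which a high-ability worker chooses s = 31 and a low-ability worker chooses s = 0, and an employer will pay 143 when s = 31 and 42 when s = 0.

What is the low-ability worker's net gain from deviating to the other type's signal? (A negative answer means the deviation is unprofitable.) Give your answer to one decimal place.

-525.2

Playing s = 0 the low-ability worker receives 42.
Deviating to s = 31 brings payment 143 at cost 20.2 × 31 = 626.2, netting -483.2.
Gain from deviating: -483.2 − 42 = -525.2.
The gain is negative, so the low-ability type's incentive-compatibility constraint is satisfied.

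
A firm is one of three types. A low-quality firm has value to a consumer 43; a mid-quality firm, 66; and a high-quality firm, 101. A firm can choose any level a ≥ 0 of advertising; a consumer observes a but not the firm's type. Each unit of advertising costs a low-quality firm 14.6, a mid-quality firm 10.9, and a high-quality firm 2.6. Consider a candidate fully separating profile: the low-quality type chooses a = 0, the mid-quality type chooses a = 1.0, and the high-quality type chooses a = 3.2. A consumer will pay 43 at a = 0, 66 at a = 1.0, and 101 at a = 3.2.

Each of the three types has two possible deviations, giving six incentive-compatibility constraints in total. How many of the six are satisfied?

3

High-quality (own payoff 101 − 2.6×3.2 = 92.68): to a=0 gives 43 → no gain ✓; to a=1.0 gives 66 − 2.6×1.0 = 63.4 → no gain ✓.
Low-quality (own payoff 43): to a=1.0 gives 66 − 14.6×1.0 = 51.4 → profitable ✗; to a=3.2 gives 101 − 14.6×3.2 = 54.28 → profitable ✗.
Mid-quality (own payoff 66 − 10.9×1.0 = 55.1): to a=0 gives 43 → no gain ✓; to a=3.2 gives 101 − 10.9×3.2 = 66.12 → profitable ✗.
3 of the 6 constraints hold; not an equilibrium.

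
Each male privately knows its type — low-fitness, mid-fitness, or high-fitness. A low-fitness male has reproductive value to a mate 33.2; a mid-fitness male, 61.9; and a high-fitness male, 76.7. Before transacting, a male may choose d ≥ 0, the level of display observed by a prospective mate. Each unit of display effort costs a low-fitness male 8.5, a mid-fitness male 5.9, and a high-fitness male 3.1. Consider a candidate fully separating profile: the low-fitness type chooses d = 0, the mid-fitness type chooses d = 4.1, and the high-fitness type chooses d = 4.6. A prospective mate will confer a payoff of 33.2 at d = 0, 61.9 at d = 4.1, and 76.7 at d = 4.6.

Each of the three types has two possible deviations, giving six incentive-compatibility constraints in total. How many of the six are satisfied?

Mid-fitness (own payoff 61.9 − 5.9×4.1 = 37.71): to d=0 gives 33.2 → no gain ✓; to d=4.6 gives 76.7 − 5.9×4.6 = 49.56 → profitable ✗.
High-fitness (own payoff 76.7 − 3.1×4.6 = 62.44): to d=0 gives 33.2 → no gain ✓; to d=4.1 gives 61.9 − 3.1×4.1 = 49.19 → no gain ✓.
Low-fitness (own payoff 33.2): to d=4.1 gives 61.9 − 8.5×4.1 = 27.05 → no gain ✓; to d=4.6 gives 76.7 − 8.5×4.6 = 37.6 → profitable ✗.
4 of the 6 constraints hold; not an equilibrium.

4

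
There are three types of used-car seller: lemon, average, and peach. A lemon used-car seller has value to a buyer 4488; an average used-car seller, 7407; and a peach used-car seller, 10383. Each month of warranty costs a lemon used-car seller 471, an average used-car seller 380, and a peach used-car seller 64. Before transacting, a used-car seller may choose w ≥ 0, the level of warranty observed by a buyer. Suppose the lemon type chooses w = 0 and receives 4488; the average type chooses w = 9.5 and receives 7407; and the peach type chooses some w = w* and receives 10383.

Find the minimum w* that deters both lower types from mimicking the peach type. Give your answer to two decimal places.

17.33

Average type (on-path payoff 7407 − 380×9.5 = 3797) won't mimic when 3797 ≥ 10383 − 380·w*, i.e. w* ≥ 17.33.
Lemon type (on-path payoff 4488) won't mimic when 4488 ≥ 10383 − 471·w*, i.e. w* ≥ 12.52.
Both must hold, so w* = max(12.52, 17.33) = 17.33. The average type's constraint binds.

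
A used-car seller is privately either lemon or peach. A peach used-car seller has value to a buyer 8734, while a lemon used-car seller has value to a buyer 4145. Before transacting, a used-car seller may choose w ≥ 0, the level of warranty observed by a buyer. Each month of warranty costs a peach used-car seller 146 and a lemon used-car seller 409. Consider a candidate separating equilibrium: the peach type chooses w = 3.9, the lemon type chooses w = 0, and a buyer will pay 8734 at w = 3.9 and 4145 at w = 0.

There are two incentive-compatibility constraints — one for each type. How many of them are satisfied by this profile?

1

Peach type: signal → 8734 − 146 × 3.9 = 8164.6; deviate to 0 → 4145. IC holds (8164.6 ≥ 4145).
Lemon type: stay at 0 → 4145; mimic → 8734 − 409 × 3.9 = 7138.9. IC fails (4145 < 7138.9).
1 of 2 constraints hold, so this profile is not an equilibrium.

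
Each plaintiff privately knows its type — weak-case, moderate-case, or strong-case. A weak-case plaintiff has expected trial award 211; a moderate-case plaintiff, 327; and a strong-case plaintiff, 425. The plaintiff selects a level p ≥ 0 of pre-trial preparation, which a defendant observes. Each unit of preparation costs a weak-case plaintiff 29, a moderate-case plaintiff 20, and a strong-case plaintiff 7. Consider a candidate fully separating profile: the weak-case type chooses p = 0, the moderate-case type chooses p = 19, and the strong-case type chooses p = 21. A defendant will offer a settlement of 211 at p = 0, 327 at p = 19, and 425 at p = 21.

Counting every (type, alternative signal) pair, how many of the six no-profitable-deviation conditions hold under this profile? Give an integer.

4

Strong-case (own payoff 425 − 7×21 = 278): to p=0 gives 211 → no gain ✓; to p=19 gives 327 − 7×19 = 194 → no gain ✓.
Moderate-case (own payoff 327 − 20×19 = -53): to p=0 gives 211 → profitable ✗; to p=21 gives 425 − 20×21 = 5 → profitable ✗.
Weak-case (own payoff 211): to p=19 gives 327 − 29×19 = -224 → no gain ✓; to p=21 gives 425 − 29×21 = -184 → no gain ✓.
4 of the 6 constraints hold; not an equilibrium.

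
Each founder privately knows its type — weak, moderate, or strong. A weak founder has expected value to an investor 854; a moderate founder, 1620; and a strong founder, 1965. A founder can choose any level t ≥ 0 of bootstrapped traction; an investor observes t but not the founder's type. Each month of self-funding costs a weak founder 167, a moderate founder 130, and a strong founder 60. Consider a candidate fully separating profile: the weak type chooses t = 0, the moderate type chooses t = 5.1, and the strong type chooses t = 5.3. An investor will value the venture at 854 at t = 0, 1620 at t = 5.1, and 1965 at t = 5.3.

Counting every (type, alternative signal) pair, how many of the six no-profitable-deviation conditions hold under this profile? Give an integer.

4

Strong (own payoff 1965 − 60×5.3 = 1647): to t=0 gives 854 → no gain ✓; to t=5.1 gives 1620 − 60×5.1 = 1314 → no gain ✓.
Weak (own payoff 854): to t=5.1 gives 1620 − 167×5.1 = 768.3 → no gain ✓; to t=5.3 gives 1965 − 167×5.3 = 1079.9 → profitable ✗.
Moderate (own payoff 1620 − 130×5.1 = 957): to t=0 gives 854 → no gain ✓; to t=5.3 gives 1965 − 130×5.3 = 1276 → profitable ✗.
4 of the 6 constraints hold; not an equilibrium.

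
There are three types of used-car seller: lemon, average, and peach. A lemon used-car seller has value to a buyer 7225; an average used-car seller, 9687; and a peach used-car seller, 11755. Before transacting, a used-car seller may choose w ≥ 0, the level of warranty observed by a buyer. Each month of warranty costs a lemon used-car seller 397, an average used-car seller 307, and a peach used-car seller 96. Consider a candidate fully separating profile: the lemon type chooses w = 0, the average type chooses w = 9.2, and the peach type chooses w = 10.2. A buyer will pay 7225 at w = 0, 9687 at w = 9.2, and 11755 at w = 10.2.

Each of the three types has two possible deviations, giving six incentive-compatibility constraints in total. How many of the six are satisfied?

Average (own payoff 9687 − 307×9.2 = 6862.6): to w=0 gives 7225 → profitable ✗; to w=10.2 gives 11755 − 307×10.2 = 8623.6 → profitable ✗.
Peach (own payoff 11755 − 96×10.2 = 10775.8): to w=0 gives 7225 → no gain ✓; to w=9.2 gives 9687 − 96×9.2 = 8803.8 → no gain ✓.
Lemon (own payoff 7225): to w=9.2 gives 9687 − 397×9.2 = 6034.6 → no gain ✓; to w=10.2 gives 11755 − 397×10.2 = 7705.6 → profitable ✗.
3 of the 6 constraints hold; not an equilibrium.

3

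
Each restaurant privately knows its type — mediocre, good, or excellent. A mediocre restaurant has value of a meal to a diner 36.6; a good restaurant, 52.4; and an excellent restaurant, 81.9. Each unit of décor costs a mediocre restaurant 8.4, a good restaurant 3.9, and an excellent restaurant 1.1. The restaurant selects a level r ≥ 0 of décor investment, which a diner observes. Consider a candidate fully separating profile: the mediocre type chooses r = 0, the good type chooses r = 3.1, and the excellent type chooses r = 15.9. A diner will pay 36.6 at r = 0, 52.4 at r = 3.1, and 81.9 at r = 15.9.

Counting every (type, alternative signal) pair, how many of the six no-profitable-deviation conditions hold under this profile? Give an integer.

Good (own payoff 52.4 − 3.9×3.1 = 40.31): to r=0 gives 36.6 → no gain ✓; to r=15.9 gives 81.9 − 3.9×15.9 = 19.89 → no gain ✓.
Mediocre (own payoff 36.6): to r=3.1 gives 52.4 − 8.4×3.1 = 26.36 → no gain ✓; to r=15.9 gives 81.9 − 8.4×15.9 = -51.66 → no gain ✓.
Excellent (own payoff 81.9 − 1.1×15.9 = 64.41): to r=0 gives 36.6 → no gain ✓; to r=3.1 gives 52.4 − 1.1×3.1 = 48.99 → no gain ✓.
6 of the 6 constraints hold; this profile is a separating equilibrium.

6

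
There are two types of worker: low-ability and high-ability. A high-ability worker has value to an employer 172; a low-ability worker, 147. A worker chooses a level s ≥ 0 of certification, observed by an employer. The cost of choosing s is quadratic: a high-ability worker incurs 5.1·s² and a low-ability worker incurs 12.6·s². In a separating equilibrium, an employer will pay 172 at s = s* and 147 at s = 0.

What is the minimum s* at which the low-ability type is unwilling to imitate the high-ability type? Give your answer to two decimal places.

The low-ability type at s = 0 receives 147; imitating at s* yields 172 − 12.6·s*².
Indifference: 147 = 172 − 12.6·s*², so s*² = (172 − 147) / 12.6 ≈ 1.9841.
s* = √1.9841 ≈ 1.41.

1.41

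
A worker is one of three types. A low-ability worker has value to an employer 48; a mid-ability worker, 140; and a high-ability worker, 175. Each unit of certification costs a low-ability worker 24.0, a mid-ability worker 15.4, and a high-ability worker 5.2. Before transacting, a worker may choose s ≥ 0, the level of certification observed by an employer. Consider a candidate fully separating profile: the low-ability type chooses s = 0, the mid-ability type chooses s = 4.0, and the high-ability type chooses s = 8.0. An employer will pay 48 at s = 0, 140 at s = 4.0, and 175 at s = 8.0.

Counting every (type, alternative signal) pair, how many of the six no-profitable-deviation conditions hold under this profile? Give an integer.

High-ability (own payoff 175 − 5.2×8.0 = 133.4): to s=0 gives 48 → no gain ✓; to s=4.0 gives 140 − 5.2×4.0 = 119.2 → no gain ✓.
Mid-ability (own payoff 140 − 15.4×4.0 = 78.4): to s=0 gives 48 → no gain ✓; to s=8.0 gives 175 − 15.4×8.0 = 51.8 → no gain ✓.
Low-ability (own payoff 48): to s=4.0 gives 140 − 24.0×4.0 = 44 → no gain ✓; to s=8.0 gives 175 − 24.0×8.0 = -17 → no gain ✓.
6 of the 6 constraints hold; this profile is a separating equilibrium.

6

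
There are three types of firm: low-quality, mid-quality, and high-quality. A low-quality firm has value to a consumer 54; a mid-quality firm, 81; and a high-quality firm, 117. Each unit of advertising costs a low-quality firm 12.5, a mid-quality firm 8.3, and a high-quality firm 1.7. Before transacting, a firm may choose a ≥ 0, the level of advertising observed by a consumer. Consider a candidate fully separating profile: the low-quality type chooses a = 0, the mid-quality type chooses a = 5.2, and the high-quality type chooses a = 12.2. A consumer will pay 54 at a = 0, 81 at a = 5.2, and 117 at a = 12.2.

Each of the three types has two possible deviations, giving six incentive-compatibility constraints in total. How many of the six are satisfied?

5

Mid-quality (own payoff 81 − 8.3×5.2 = 37.84): to a=0 gives 54 → profitable ✗; to a=12.2 gives 117 − 8.3×12.2 = 15.74 → no gain ✓.
High-quality (own payoff 117 − 1.7×12.2 = 96.26): to a=0 gives 54 → no gain ✓; to a=5.2 gives 81 − 1.7×5.2 = 72.16 → no gain ✓.
Low-quality (own payoff 54): to a=5.2 gives 81 − 12.5×5.2 = 16 → no gain ✓; to a=12.2 gives 117 − 12.5×12.2 = -35.5 → no gain ✓.
5 of the 6 constraints hold; not an equilibrium.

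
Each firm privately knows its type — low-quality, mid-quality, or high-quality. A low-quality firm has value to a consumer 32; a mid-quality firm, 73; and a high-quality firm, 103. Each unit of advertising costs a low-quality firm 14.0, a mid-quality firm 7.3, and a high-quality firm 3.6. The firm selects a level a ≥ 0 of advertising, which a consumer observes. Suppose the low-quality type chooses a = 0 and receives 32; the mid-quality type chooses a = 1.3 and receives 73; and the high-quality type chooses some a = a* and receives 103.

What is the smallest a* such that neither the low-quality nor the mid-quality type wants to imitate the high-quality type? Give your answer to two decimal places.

5.41

Mid-quality type (on-path payoff 73 − 7.3×1.3 = 63.51) won't mimic when 63.51 ≥ 103 − 7.3·a*, i.e. a* ≥ 5.41.
Low-quality type (on-path payoff 32) won't mimic when 32 ≥ 103 − 14.0·a*, i.e. a* ≥ 5.07.
Both must hold, so a* = max(5.07, 5.41) = 5.41. The mid-quality type's constraint binds.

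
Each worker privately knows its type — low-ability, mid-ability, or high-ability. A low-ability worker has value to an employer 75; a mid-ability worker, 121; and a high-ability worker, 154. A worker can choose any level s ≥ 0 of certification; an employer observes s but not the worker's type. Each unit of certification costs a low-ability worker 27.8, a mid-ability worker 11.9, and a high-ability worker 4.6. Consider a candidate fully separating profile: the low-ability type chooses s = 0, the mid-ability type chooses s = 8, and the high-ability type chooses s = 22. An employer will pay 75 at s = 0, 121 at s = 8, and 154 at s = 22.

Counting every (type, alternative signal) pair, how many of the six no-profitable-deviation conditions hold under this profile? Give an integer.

Low-ability (own payoff 75): to s=8 gives 121 − 27.8×8 = -101.4 → no gain ✓; to s=22 gives 154 − 27.8×22 = -457.6 → no gain ✓.
High-ability (own payoff 154 − 4.6×22 = 52.8): to s=0 gives 75 → profitable ✗; to s=8 gives 121 − 4.6×8 = 84.2 → profitable ✗.
Mid-ability (own payoff 121 − 11.9×8 = 25.8): to s=0 gives 75 → profitable ✗; to s=22 gives 154 − 11.9×22 = -107.8 → no gain ✓.
3 of the 6 constraints hold; not an equilibrium.

3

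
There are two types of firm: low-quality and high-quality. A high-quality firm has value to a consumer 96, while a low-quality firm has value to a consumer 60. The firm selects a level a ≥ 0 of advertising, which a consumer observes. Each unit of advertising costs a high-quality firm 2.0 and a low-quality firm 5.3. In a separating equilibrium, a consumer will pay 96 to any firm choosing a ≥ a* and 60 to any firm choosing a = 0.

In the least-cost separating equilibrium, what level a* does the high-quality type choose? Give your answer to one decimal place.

A low-quality firm choosing a = 0 receives 60.
Imitating at a* instead would pay 96 at cost 5.3·a*, netting 96 − 5.3·a*.
Indifference: 60 = 96 − 5.3·a*, so a* = (96 − 60) / 5.3 ≈ 6.8.
At a* the low-quality type's incentive constraint just binds; the high-quality type strictly prefers a* since its per-unit cost is lower.

6.8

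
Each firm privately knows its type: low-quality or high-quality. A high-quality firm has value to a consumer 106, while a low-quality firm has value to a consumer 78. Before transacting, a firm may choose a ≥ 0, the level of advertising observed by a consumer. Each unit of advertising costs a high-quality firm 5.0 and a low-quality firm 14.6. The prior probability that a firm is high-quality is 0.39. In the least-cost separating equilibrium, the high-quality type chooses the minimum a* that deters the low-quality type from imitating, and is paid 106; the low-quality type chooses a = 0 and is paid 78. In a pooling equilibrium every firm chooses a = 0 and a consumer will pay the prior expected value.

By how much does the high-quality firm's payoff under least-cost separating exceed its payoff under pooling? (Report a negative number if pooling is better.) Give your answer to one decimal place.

7.5

Least-cost separating signal: a* solves 78 = 106 − 14.6·a*, so a* = (106 − 78)/14.6 ≈ 1.9178.
High-quality type's separating payoff: 106 − 5.0 × a* = 106 − 5.0 × (106 − 78)/14.6 = 106 − 140/14.6 ≈ 96.411.
Pooling payoff: 0.39 × 106 + 0.61 × 78 = 88.92.
Difference: 96.411 − 88.92 = 7.491, i.e. 7.5 to one decimal place.
The high-quality type prefers to separate.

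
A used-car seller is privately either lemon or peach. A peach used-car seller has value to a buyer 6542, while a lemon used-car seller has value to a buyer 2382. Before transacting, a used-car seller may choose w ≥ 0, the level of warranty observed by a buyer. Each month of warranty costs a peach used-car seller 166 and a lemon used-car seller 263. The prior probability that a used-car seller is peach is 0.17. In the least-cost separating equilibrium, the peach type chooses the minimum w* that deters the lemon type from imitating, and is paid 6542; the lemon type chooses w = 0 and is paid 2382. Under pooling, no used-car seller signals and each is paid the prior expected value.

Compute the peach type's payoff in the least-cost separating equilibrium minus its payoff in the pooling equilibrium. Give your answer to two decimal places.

Least-cost separating signal: w* solves 2382 = 6542 − 263·w*, so w* = (6542 − 2382)/263 ≈ 15.8175.
Peach type's separating payoff: 6542 − 166 × w* = 6542 − 166 × (6542 − 2382)/263 = 6542 − 690560/263 ≈ 3916.2966.
Pooling payoff: 0.17 × 6542 + 0.83 × 2382 = 3089.2.
Difference: 3916.2966 − 3089.2 = 827.0966, i.e. 827.10 to two decimal places.
The peach type prefers to separate.

827.10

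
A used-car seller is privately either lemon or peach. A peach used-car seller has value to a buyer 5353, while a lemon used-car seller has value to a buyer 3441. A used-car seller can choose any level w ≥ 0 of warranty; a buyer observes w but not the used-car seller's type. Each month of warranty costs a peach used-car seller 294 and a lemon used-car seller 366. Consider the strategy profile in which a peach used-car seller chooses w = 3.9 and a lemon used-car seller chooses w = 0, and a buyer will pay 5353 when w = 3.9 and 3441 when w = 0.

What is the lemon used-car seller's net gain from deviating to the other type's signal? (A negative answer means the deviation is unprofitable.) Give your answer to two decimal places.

Playing w = 0 the lemon used-car seller receives 3441.
Deviating to w = 3.9 brings payment 5353 at cost 366 × 3.9 = 1427.4, netting 3925.6.
Gain from deviating: 3925.6 − 3441 = 484.60.
The gain is positive, so the lemon type's incentive-compatibility constraint is violated — this profile is not a separating equilibrium.

484.60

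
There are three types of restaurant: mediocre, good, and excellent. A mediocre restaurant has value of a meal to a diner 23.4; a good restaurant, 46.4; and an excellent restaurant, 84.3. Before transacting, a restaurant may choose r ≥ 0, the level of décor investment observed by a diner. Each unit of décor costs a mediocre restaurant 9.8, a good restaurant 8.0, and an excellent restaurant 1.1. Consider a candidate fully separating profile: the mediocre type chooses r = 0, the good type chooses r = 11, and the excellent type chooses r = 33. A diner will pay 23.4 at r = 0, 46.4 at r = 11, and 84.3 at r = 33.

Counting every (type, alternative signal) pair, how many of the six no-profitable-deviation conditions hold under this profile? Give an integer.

Mediocre (own payoff 23.4): to r=11 gives 46.4 − 9.8×11 = -61.4 → no gain ✓; to r=33 gives 84.3 − 9.8×33 = -239.1 → no gain ✓.
Excellent (own payoff 84.3 − 1.1×33 = 48): to r=0 gives 23.4 → no gain ✓; to r=11 gives 46.4 − 1.1×11 = 34.3 → no gain ✓.
Good (own payoff 46.4 − 8.0×11 = -41.6): to r=0 gives 23.4 → profitable ✗; to r=33 gives 84.3 − 8.0×33 = -179.7 → no gain ✓.
5 of the 6 constraints hold; not an equilibrium.

5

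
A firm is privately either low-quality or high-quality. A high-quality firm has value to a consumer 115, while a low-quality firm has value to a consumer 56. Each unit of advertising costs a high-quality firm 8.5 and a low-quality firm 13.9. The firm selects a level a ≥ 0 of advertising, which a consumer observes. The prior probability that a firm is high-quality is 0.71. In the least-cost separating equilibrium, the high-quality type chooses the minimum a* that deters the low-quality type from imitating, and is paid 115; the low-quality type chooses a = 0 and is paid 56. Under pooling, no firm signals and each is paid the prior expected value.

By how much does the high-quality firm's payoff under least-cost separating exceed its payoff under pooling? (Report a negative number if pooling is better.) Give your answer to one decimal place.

-19.0

Least-cost separating signal: a* solves 56 = 115 − 13.9·a*, so a* = (115 − 56)/13.9 ≈ 4.2446.
High-quality type's separating payoff: 115 − 8.5 × a* = 115 − 8.5 × (115 − 56)/13.9 = 115 − 501.5/13.9 ≈ 78.921.
Pooling payoff: 0.71 × 115 + 0.29 × 56 = 97.89.
Difference: 78.921 − 97.89 = -18.969, i.e. -19.0 to one decimal place.
The high-quality type would prefer the pooling outcome.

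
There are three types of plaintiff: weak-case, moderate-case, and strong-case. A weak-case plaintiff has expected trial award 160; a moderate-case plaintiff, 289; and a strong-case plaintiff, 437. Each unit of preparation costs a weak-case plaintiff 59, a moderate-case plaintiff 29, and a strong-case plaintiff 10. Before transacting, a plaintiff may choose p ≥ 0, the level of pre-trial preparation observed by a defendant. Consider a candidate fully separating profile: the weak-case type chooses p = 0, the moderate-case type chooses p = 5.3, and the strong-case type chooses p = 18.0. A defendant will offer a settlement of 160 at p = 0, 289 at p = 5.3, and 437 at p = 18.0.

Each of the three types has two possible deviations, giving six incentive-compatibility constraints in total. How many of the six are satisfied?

Strong-case (own payoff 437 − 10×18.0 = 257): to p=0 gives 160 → no gain ✓; to p=5.3 gives 289 − 10×5.3 = 236 → no gain ✓.
Moderate-case (own payoff 289 − 29×5.3 = 135.3): to p=0 gives 160 → profitable ✗; to p=18.0 gives 437 − 29×18.0 = -85 → no gain ✓.
Weak-case (own payoff 160): to p=5.3 gives 289 − 59×5.3 = -23.7 → no gain ✓; to p=18.0 gives 437 − 59×18.0 = -625 → no gain ✓.
5 of the 6 constraints hold; not an equilibrium.

5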